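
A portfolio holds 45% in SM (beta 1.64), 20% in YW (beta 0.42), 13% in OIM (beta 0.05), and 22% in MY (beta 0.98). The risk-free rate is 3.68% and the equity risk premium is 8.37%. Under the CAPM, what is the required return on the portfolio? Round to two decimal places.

12.42%

β_P = Σ w_i β_i = 0.45×1.64 + 0.20×0.42 + 0.13×0.05 + 0.22×0.98 = 1.0441
E(R_P) = R_f + β_P × MRP = 3.68% + 1.0441 × 8.37% = 12.42%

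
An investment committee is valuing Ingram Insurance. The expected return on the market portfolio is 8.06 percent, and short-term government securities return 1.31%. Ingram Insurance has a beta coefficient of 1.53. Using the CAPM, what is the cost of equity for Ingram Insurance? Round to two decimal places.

11.64%

Market risk premium = E(R_m) − R_f = 8.06% − 1.31% = 6.75%
E(R) = R_f + β × MRP = 1.31% + 1.53 × 6.75% = 11.64%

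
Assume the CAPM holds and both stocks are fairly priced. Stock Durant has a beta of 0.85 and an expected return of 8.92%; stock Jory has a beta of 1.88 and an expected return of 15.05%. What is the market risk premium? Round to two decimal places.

5.95%

Both satisfy E(R) = R_f + β·MRP, so the slope of the SML is
MRP = (15.05% − 8.92%) / (1.88 − 0.85) = 6.13% / 1.03 = 5.9515%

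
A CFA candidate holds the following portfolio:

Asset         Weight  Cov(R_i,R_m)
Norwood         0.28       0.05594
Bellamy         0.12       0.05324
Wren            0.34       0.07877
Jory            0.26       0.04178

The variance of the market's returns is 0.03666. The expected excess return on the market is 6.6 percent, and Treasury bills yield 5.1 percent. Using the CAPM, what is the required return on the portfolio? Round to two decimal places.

15.85%

β_Norwood = 0.05594 / 0.03666 = 1.5259
β_Bellamy = 0.05324 / 0.03666 = 1.4523
β_Wren = 0.07877 / 0.03666 = 2.1487
β_Jory = 0.04178 / 0.03666 = 1.1397
β_P = Σ w_i β_i = 0.28×1.5259 + 0.12×1.4523 + 0.34×2.1487 + 0.26×1.1397 = 1.6284
E(R_P) = R_f + β_P × MRP = 5.1% + 1.6284 × 6.6% = 15.85%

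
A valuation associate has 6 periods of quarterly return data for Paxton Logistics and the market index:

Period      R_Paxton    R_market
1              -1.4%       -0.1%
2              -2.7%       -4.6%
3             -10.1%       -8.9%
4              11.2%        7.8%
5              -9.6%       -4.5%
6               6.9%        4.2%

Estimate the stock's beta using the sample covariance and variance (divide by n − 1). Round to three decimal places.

1.328

Mean R_i = (-1.4 − 2.7 − 10.1 + 11.2 − 9.6 + 6.9) / 6 = -0.9500%
Mean R_m = (-0.1 − 4.6 − 8.9 + 7.8 − 4.5 + 4.2) / 6 = -1.0167%
Σ(R_i − R̄_i)(R_m − R̄_m) = 256.1950  ⇒  Cov = 256.1950 / 5 = 51.2390
Σ(R_m − R̄_m)² = 192.9083  ⇒  Var(R_m) = 192.9083 / 5 = 38.5817
β = Cov / Var(R_m) = 51.2390 / 38.5817 = 1.3281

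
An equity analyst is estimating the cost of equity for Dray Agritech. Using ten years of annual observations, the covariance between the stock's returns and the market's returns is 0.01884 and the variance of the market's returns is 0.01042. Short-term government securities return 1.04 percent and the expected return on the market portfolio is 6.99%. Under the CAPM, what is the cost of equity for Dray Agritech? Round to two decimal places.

11.80%

β = Cov(R_i, R_m) / Var(R_m) = 0.01884 / 0.01042 = 1.8081
MRP = 6.99% − 1.04% = 5.95%
E(R) = R_f + β × MRP = 1.04% + 1.8081 × 5.95% = 11.80%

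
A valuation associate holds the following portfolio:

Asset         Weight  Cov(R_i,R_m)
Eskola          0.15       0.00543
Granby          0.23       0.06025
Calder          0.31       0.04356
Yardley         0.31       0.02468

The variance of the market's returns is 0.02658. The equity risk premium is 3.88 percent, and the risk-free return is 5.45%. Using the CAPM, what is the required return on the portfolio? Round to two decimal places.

β_Eskola = 0.00543 / 0.02658 = 0.2043
β_Granby = 0.06025 / 0.02658 = 2.2667
β_Calder = 0.04356 / 0.02658 = 1.6388
β_Yardley = 0.02468 / 0.02658 = 0.9285
β_P = Σ w_i β_i = 0.15×0.2043 + 0.23×2.2667 + 0.31×1.6388 + 0.31×0.9285 = 1.3478
E(R_P) = R_f + β_P × MRP = 5.45% + 1.3478 × 3.88% = 10.68%

10.68%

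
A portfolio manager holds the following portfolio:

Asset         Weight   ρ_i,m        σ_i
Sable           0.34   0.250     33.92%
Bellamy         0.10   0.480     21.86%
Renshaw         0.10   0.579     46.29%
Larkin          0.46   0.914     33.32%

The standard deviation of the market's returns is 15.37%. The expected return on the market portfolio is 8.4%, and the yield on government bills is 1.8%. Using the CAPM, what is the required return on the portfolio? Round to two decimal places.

10.66%

β_Sable = 0.250 × 33.92% / 15.37% = 0.5517
β_Bellamy = 0.480 × 21.86% / 15.37% = 0.6827
β_Renshaw = 0.579 × 46.29% / 15.37% = 1.7438
β_Larkin = 0.914 × 33.32% / 15.37% = 1.9814
β_P = Σ w_i β_i = 0.34×0.5517 + 0.10×0.6827 + 0.10×1.7438 + 0.46×1.9814 = 1.3417
MRP = 8.4% − 1.8% = 6.60%
E(R_P) = R_f + β_P × MRP = 1.8% + 1.3417 × 6.6% = 10.66%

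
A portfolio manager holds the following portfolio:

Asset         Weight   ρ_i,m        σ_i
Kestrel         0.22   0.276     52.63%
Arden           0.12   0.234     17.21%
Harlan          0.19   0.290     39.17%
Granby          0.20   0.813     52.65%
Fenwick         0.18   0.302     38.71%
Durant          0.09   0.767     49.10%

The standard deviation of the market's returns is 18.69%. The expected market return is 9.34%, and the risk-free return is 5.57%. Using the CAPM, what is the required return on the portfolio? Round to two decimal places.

β_Kestrel = 0.276 × 52.63% / 18.69% = 0.7772
β_Arden = 0.234 × 17.21% / 18.69% = 0.2155
β_Harlan = 0.290 × 39.17% / 18.69% = 0.6078
β_Granby = 0.813 × 52.65% / 18.69% = 2.2902
β_Fenwick = 0.302 × 38.71% / 18.69% = 0.6255
β_Durant = 0.767 × 49.10% / 18.69% = 2.0150
β_P = Σ w_i β_i = 0.22×0.7772 + 0.12×0.2155 + 0.19×0.6078 + 0.20×2.2902 + 0.18×0.6255 + 0.09×2.0150 = 1.0643
MRP = 9.34% − 5.57% = 3.77%
E(R_P) = R_f + β_P × MRP = 5.57% + 1.0643 × 3.77% = 9.58%

9.58%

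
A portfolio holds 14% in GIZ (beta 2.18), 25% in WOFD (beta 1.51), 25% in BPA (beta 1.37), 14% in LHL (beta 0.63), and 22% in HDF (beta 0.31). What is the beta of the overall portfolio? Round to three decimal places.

1.182

β_P = Σ w_i β_i = 0.14×2.18 + 0.25×1.51 + 0.25×1.37 + 0.14×0.63 + 0.22×0.31 = 1.1816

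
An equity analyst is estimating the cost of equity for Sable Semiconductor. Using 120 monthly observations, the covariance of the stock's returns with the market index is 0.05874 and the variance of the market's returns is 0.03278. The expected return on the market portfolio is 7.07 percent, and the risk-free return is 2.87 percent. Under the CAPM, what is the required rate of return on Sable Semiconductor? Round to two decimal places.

β = Cov(R_i, R_m) / Var(R_m) = 0.05874 / 0.03278 = 1.7919
MRP = 7.07% − 2.87% = 4.20%
E(R) = R_f + β × MRP = 2.87% + 1.7919 × 4.20% = 10.40%

10.40%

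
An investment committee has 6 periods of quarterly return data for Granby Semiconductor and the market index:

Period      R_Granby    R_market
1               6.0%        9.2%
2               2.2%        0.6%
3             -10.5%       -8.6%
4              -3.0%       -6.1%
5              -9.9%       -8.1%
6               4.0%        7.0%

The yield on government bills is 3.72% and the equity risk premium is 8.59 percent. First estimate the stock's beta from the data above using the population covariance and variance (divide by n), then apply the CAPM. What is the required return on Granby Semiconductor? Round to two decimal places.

Mean R_i = (6.0 + 2.2 − 10.5 − 3.0 − 9.9 + 4.0) / 6 = -1.8667%
Mean R_m = (9.2 + 0.6 − 8.6 − 6.1 − 8.1 + 7.0) / 6 = -1.0000%
Σ(R_i − R̄_i)(R_m − R̄_m) = 262.1100  ⇒  Cov = 262.1100 / 6 = 43.6850
Σ(R_m − R̄_m)² = 304.7800  ⇒  Var(R_m) = 304.7800 / 6 = 50.7967
β = Cov / Var(R_m) = 43.6850 / 50.7967 = 0.8600
E(R) = R_f + β × MRP = 3.72% + 0.8600 × 8.59% = 11.11%

11.11%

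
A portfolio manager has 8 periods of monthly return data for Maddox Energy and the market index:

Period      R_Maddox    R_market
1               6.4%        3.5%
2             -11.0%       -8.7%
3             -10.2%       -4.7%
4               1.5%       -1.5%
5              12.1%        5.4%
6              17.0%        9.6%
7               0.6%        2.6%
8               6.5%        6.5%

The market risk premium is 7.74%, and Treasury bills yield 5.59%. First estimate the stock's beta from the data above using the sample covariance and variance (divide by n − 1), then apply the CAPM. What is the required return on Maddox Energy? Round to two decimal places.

17.38%

Mean R_i = (6.4 − 11.0 − 10.2 + 1.5 + 12.1 + 17.0 + 0.6 + 6.5) / 8 = 2.8625%
Mean R_m = (3.5 − 8.7 − 4.7 − 1.5 + 5.4 + 9.6 + 2.6 + 6.5) / 8 = 1.5875%
Σ(R_i − R̄_i)(R_m − R̄_m) = 399.7863  ⇒  Cov = 399.7863 / 7 = 57.1123
Σ(R_m − R̄_m)² = 262.4488  ⇒  Var(R_m) = 262.4488 / 7 = 37.4927
β = Cov / Var(R_m) = 57.1123 / 37.4927 = 1.5233
E(R) = R_f + β × MRP = 5.59% + 1.5233 × 7.74% = 17.38%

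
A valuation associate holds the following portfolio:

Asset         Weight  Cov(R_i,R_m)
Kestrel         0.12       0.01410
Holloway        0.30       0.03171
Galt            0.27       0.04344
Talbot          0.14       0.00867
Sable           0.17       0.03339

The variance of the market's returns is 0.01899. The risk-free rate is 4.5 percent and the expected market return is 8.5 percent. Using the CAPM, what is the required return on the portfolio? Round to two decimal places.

β_Kestrel = 0.01410 / 0.01899 = 0.7425
β_Holloway = 0.03171 / 0.01899 = 1.6698
β_Galt = 0.04344 / 0.01899 = 2.2875
β_Talbot = 0.00867 / 0.01899 = 0.4566
β_Sable = 0.03339 / 0.01899 = 1.7583
β_P = Σ w_i β_i = 0.12×0.7425 + 0.30×1.6698 + 0.27×2.2875 + 0.14×0.4566 + 0.17×1.7583 = 1.5705
MRP = 8.5% − 4.5% = 4.00%
E(R_P) = R_f + β_P × MRP = 4.5% + 1.5705 × 4.0% = 10.78%

10.78%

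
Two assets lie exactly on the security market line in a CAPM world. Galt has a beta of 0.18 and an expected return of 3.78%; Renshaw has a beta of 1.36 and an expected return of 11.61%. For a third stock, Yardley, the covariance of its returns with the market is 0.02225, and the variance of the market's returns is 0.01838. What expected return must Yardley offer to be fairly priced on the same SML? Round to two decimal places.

MRP = (11.61% − 3.78%) / (1.36 − 0.18) = 6.6356%
R_f = 3.78% − 0.18 × 6.6356% = 2.5856%
β_Yardley = Cov / Var(R_m) = 0.02225 / 0.01838 = 1.2106
E(R_Yardley) = R_f + β × MRP = 2.5856% + 1.2106 × 6.6356% = 10.62%

10.62%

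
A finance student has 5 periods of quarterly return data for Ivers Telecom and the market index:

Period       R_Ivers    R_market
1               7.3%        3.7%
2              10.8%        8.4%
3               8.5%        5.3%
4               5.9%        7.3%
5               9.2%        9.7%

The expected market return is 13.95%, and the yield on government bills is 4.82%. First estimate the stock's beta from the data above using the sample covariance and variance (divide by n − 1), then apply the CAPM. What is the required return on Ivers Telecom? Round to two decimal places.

Mean R_i = (7.3 + 10.8 + 8.5 + 5.9 + 9.2) / 5 = 8.3400%
Mean R_m = (3.7 + 8.4 + 5.3 + 7.3 + 9.7) / 5 = 6.8800%
Σ(R_i − R̄_i)(R_m − R̄_m) = 8.1940  ⇒  Cov = 8.1940 / 4 = 2.0485
Σ(R_m − R̄_m)² = 23.0480  ⇒  Var(R_m) = 23.0480 / 4 = 5.7620
β = Cov / Var(R_m) = 2.0485 / 5.7620 = 0.3555
MRP = 13.95% − 4.82% = 9.13%
E(R) = R_f + β × MRP = 4.82% + 0.3555 × 9.13% = 8.07%

8.07%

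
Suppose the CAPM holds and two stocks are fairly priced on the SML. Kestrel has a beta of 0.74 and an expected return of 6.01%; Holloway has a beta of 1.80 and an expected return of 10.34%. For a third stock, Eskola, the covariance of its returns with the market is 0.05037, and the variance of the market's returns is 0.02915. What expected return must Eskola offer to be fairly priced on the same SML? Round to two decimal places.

10.05%

MRP = (10.34% − 6.01%) / (1.80 − 0.74) = 4.0849%
R_f = 6.01% − 0.74 × 4.0849% = 2.9872%
β_Eskola = Cov / Var(R_m) = 0.05037 / 0.02915 = 1.7280
E(R_Eskola) = R_f + β × MRP = 2.9872% + 1.7280 × 4.0849% = 10.05%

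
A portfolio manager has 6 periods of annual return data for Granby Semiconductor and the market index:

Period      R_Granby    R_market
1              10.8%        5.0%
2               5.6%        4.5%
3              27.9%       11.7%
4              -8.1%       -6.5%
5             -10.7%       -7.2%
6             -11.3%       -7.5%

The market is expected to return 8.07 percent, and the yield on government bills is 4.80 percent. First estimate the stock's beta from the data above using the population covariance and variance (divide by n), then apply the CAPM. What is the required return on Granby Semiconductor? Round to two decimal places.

Mean R_i = (10.8 + 5.6 + 27.9 − 8.1 − 10.7 − 11.3) / 6 = 2.3667%
Mean R_m = (5.0 + 4.5 + 11.7 − 6.5 − 7.2 − 7.5) / 6 = 0.0000%
Σ(R_i − R̄_i)(R_m − R̄_m) = 620.0700  ⇒  Cov = 620.0700 / 6 = 103.3450
Σ(R_m − R̄_m)² = 332.4800  ⇒  Var(R_m) = 332.4800 / 6 = 55.4133
β = Cov / Var(R_m) = 103.3450 / 55.4133 = 1.8650
MRP = 8.07% − 4.80% = 3.27%
E(R) = R_f + β × MRP = 4.80% + 1.8650 × 3.27% = 10.90%

10.90%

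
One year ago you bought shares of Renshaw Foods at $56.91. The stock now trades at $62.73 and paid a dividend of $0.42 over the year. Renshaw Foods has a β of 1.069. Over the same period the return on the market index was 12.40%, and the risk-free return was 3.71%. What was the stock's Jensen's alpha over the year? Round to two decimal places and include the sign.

-2.03%

Realised HPR = (P1 + D1 − P0) / P0 = (62.73 + 0.42 − 56.91) / 56.91 = 6.24 / 56.91 = 10.9647%
MRP = 12.40% − 3.71% = 8.69%
CAPM required = R_f + β·MRP = 3.71% + 1.069 × 8.69% = 12.99961%
α = realised − required = 10.9647% − 12.99961% = -2.03%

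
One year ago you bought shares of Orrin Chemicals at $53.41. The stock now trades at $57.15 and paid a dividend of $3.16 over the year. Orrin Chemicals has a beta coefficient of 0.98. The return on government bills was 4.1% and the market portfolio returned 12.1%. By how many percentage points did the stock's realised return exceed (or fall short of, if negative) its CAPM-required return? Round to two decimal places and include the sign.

Realised HPR = (P1 + D1 − P0) / P0 = (57.15 + 3.16 − 53.41) / 53.41 = 6.90 / 53.41 = 12.9189%
MRP = 12.1% − 4.1% = 8.00%
CAPM required = R_f + β·MRP = 4.1% + 0.98 × 8.0% = 11.9400%
α = realised − required = 12.9189% − 11.9400% = +0.98%

+0.98%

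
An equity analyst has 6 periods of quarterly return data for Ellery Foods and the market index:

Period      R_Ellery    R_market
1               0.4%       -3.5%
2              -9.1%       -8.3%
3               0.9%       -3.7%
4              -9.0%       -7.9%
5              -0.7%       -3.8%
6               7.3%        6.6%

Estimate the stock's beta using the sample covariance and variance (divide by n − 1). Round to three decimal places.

Mean R_i = (0.4 − 9.1 + 0.9 − 9.0 − 0.7 + 7.3) / 6 = -1.7000%
Mean R_m = (-3.5 − 8.3 − 3.7 − 7.9 − 3.8 + 6.6) / 6 = -3.4333%
Σ(R_i − R̄_i)(R_m − R̄_m) = 157.7200  ⇒  Cov = 157.7200 / 5 = 31.5440
Σ(R_m − R̄_m)² = 144.5133  ⇒  Var(R_m) = 144.5133 / 5 = 28.9027
β = Cov / Var(R_m) = 31.5440 / 28.9027 = 1.0914

1.091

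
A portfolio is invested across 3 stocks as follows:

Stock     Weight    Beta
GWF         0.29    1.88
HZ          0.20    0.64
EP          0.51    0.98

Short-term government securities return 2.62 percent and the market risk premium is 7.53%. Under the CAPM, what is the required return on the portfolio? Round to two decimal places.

β_P = Σ w_i β_i = 0.29×1.88 + 0.20×0.64 + 0.51×0.98 = 1.1730
E(R_P) = R_f + β_P × MRP = 2.62% + 1.1730 × 7.53% = 11.45%

11.45%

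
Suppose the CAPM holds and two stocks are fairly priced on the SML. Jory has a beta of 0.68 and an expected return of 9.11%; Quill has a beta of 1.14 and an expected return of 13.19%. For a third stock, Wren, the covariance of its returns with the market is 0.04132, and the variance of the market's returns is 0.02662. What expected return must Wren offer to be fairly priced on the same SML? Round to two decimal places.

16.85%

MRP = (13.19% − 9.11%) / (1.14 − 0.68) = 8.8696%
R_f = 9.11% − 0.68 × 8.8696% = 3.0787%
β_Wren = Cov / Var(R_m) = 0.04132 / 0.02662 = 1.5522
E(R_Wren) = R_f + β × MRP = 3.0787% + 1.5522 × 8.8696% = 16.85%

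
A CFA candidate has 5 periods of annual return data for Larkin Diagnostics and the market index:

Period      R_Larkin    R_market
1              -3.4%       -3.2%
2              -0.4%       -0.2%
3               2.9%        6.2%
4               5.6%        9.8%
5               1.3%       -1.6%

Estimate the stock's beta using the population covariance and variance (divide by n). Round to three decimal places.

0.557

Mean R_i = (-3.4 − 0.4 + 2.9 + 5.6 + 1.3) / 5 = 1.2000%
Mean R_m = (-3.2 − 0.2 + 6.2 + 9.8 − 1.6) / 5 = 2.2000%
Σ(R_i − R̄_i)(R_m − R̄_m) = 68.5400  ⇒  Cov = 68.5400 / 5 = 13.7080
Σ(R_m − R̄_m)² = 123.1200  ⇒  Var(R_m) = 123.1200 / 5 = 24.6240
β = Cov / Var(R_m) = 13.7080 / 24.6240 = 0.5567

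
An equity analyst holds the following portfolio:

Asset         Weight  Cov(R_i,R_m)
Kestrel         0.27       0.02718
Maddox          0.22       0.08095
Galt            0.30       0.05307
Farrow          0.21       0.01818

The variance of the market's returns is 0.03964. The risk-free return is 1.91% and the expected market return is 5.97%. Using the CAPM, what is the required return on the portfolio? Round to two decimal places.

6.51%

β_Kestrel = 0.02718 / 0.03964 = 0.6857
β_Maddox = 0.08095 / 0.03964 = 2.0421
β_Galt = 0.05307 / 0.03964 = 1.3388
β_Farrow = 0.01818 / 0.03964 = 0.4586
β_P = Σ w_i β_i = 0.27×0.6857 + 0.22×2.0421 + 0.30×1.3388 + 0.21×0.4586 = 1.1323
MRP = 5.97% − 1.91% = 4.06%
E(R_P) = R_f + β_P × MRP = 1.91% + 1.1323 × 4.06% = 6.51%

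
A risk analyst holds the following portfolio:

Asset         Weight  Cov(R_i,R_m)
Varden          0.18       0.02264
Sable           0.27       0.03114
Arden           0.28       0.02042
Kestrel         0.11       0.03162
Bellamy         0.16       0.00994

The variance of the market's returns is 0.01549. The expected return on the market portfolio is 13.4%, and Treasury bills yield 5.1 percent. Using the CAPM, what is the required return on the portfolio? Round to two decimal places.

17.57%

β_Varden = 0.02264 / 0.01549 = 1.4616
β_Sable = 0.03114 / 0.01549 = 2.0103
β_Arden = 0.02042 / 0.01549 = 1.3183
β_Kestrel = 0.03162 / 0.01549 = 2.0413
β_Bellamy = 0.00994 / 0.01549 = 0.6417
β_P = Σ w_i β_i = 0.18×1.4616 + 0.27×2.0103 + 0.28×1.3183 + 0.11×2.0413 + 0.16×0.6417 = 1.5022
MRP = 13.4% − 5.1% = 8.30%
E(R_P) = R_f + β_P × MRP = 5.1% + 1.5022 × 8.3% = 17.57%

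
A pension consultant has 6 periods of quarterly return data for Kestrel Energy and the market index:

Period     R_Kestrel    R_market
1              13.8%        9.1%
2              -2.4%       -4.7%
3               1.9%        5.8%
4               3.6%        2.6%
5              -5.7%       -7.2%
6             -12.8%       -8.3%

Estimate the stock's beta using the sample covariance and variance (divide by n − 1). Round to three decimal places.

Mean R_i = (13.8 − 2.4 + 1.9 + 3.6 − 5.7 − 12.8) / 6 = -0.2667%
Mean R_m = (9.1 − 4.7 + 5.8 + 2.6 − 7.2 − 8.3) / 6 = -0.4500%
Σ(R_i − R̄_i)(R_m − R̄_m) = 303.8000  ⇒  Cov = 303.8000 / 5 = 60.7600
Σ(R_m − R̄_m)² = 264.8150  ⇒  Var(R_m) = 264.8150 / 5 = 52.9630
β = Cov / Var(R_m) = 60.7600 / 52.9630 = 1.1472

1.147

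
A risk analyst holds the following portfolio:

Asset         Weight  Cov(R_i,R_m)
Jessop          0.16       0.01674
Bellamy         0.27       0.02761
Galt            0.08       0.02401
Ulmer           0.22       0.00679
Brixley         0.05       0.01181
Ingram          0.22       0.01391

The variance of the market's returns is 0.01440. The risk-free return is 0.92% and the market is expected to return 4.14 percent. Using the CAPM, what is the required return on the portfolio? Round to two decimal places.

β_Jessop = 0.01674 / 0.01440 = 1.1625
β_Bellamy = 0.02761 / 0.01440 = 1.9174
β_Galt = 0.02401 / 0.01440 = 1.6674
β_Ulmer = 0.00679 / 0.01440 = 0.4715
β_Brixley = 0.01181 / 0.01440 = 0.8201
β_Ingram = 0.01391 / 0.01440 = 0.9660
β_P = Σ w_i β_i = 0.16×1.1625 + 0.27×1.9174 + 0.08×1.6674 + 0.22×0.4715 + 0.05×0.8201 + 0.22×0.9660 = 1.1943
MRP = 4.14% − 0.92% = 3.22%
E(R_P) = R_f + β_P × MRP = 0.92% + 1.1943 × 3.22% = 4.77%

4.77%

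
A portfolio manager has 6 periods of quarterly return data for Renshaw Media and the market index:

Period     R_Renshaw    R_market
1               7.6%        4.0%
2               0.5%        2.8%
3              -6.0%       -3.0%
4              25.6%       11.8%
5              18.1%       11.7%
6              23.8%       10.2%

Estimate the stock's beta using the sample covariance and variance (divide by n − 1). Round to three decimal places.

2.079

Mean R_i = (7.6 + 0.5 − 6.0 + 25.6 + 18.1 + 23.8) / 6 = 11.6000%
Mean R_m = (4.0 + 2.8 − 3.0 + 11.8 + 11.7 + 10.2) / 6 = 6.2500%
Σ(R_i − R̄_i)(R_m − R̄_m) = 371.4100  ⇒  Cov = 371.4100 / 5 = 74.2820
Σ(R_m − R̄_m)² = 178.6350  ⇒  Var(R_m) = 178.6350 / 5 = 35.7270
β = Cov / Var(R_m) = 74.2820 / 35.7270 = 2.0792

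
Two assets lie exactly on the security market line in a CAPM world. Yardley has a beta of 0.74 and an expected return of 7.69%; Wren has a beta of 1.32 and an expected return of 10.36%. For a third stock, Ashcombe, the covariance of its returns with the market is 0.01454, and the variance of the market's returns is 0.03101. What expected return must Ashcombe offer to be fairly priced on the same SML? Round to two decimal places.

MRP = (10.36% − 7.69%) / (1.32 − 0.74) = 4.6034%
R_f = 7.69% − 0.74 × 4.6034% = 4.2835%
β_Ashcombe = Cov / Var(R_m) = 0.01454 / 0.03101 = 0.4689
E(R_Ashcombe) = R_f + β × MRP = 4.2835% + 0.4689 × 4.6034% = 6.44%

6.44%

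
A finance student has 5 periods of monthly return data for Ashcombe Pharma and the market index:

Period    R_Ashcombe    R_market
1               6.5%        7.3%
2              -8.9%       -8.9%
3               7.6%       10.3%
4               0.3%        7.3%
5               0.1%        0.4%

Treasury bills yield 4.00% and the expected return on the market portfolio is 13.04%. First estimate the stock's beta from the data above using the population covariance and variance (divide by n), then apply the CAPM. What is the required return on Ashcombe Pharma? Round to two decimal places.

11.16%

Mean R_i = (6.5 − 8.9 + 7.6 + 0.3 + 0.1) / 5 = 1.1200%
Mean R_m = (7.3 − 8.9 + 10.3 + 7.3 + 0.4) / 5 = 3.2800%
Σ(R_i − R̄_i)(R_m − R̄_m) = 188.8020  ⇒  Cov = 188.8020 / 5 = 37.7604
Σ(R_m − R̄_m)² = 238.2480  ⇒  Var(R_m) = 238.2480 / 5 = 47.6496
β = Cov / Var(R_m) = 37.7604 / 47.6496 = 0.7925
MRP = 13.04% − 4.00% = 9.04%
E(R) = R_f + β × MRP = 4.00% + 0.7925 × 9.04% = 11.16%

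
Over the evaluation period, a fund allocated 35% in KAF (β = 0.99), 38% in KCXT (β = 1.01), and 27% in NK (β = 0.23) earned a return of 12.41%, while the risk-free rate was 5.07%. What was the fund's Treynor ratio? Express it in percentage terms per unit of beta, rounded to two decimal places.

9.26%

β_P = 0.35×0.99 + 0.38×1.01 + 0.27×0.23 = 0.7924
Treynor = (R_P − R_f) / β_P = (12.41% − 5.07%) / 0.7924 = 7.34% / 0.7924 = 9.26%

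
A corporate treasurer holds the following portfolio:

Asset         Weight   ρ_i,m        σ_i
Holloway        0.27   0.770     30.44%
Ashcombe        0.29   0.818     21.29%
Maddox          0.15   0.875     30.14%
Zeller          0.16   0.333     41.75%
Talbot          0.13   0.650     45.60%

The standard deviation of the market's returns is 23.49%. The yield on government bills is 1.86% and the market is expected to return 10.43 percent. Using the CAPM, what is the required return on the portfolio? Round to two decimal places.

β_Holloway = 0.770 × 30.44% / 23.49% = 0.9978
β_Ashcombe = 0.818 × 21.29% / 23.49% = 0.7414
β_Maddox = 0.875 × 30.14% / 23.49% = 1.1227
β_Zeller = 0.333 × 41.75% / 23.49% = 0.5919
β_Talbot = 0.650 × 45.60% / 23.49% = 1.2618
β_P = Σ w_i β_i = 0.27×0.9978 + 0.29×0.7414 + 0.15×1.1227 + 0.16×0.5919 + 0.13×1.2618 = 0.9116
MRP = 10.43% − 1.86% = 8.57%
E(R_P) = R_f + β_P × MRP = 1.86% + 0.9116 × 8.57% = 9.67%

9.67%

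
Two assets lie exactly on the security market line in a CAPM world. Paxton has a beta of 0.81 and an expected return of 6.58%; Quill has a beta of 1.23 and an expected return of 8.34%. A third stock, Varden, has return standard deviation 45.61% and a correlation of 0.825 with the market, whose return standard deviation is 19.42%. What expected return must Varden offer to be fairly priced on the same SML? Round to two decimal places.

11.31%

MRP = (8.34% − 6.58%) / (1.23 − 0.81) = 4.1905%
R_f = 6.58% − 0.81 × 4.1905% = 3.1857%
β_Varden = ρ·σ_i/σ_m = 0.825 × 45.61 / 19.42 = 1.9376
E(R_Varden) = R_f + β × MRP = 3.1857% + 1.9376 × 4.1905% = 11.31%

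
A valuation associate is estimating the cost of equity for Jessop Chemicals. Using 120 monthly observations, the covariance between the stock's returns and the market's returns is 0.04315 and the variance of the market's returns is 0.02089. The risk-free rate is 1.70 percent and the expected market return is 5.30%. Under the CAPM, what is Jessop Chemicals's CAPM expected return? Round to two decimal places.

β = Cov(R_i, R_m) / Var(R_m) = 0.04315 / 0.02089 = 2.0656
MRP = 5.30% − 1.70% = 3.60%
E(R) = R_f + β × MRP = 1.70% + 2.0656 × 3.60% = 9.14%

9.14%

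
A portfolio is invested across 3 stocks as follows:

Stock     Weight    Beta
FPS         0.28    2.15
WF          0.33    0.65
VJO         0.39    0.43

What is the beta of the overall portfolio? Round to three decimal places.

0.984

β_P = Σ w_i β_i = 0.28×2.15 + 0.33×0.65 + 0.39×0.43 = 0.9842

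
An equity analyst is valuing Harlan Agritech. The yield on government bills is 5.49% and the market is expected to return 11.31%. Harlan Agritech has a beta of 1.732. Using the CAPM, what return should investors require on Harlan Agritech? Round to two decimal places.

Market risk premium = E(R_m) − R_f = 11.31% − 5.49% = 5.82%
E(R) = R_f + β × MRP = 5.49% + 1.732 × 5.82% = 15.57%

15.57%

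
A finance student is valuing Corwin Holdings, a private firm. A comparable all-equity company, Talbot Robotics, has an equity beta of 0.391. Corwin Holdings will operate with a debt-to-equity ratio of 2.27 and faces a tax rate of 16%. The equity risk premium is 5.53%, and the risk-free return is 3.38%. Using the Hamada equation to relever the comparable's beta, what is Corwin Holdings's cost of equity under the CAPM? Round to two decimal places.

9.67%

β_L = β_U × [1 + (1 − t)(D/E)] = 0.391 × [1 + (1 − 0.16) × 2.27]
    = 0.391 × [1 + 0.84 × 2.27] = 0.391 × 2.9068 = 1.1366
E(R) = R_f + β_L × MRP = 3.38% + 1.1366 × 5.53% = 9.67%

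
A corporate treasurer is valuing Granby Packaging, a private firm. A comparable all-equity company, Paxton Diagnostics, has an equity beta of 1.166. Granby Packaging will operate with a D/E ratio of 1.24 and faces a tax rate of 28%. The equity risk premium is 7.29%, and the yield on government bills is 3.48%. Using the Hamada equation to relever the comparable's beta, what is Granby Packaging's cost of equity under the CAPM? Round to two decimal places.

β_L = β_U × [1 + (1 − t)(D/E)] = 1.166 × [1 + (1 − 0.28) × 1.24]
    = 1.166 × [1 + 0.72 × 1.24] = 1.166 × 1.8928 = 2.2070
E(R) = R_f + β_L × MRP = 3.48% + 2.2070 × 7.29% = 19.57%

19.57%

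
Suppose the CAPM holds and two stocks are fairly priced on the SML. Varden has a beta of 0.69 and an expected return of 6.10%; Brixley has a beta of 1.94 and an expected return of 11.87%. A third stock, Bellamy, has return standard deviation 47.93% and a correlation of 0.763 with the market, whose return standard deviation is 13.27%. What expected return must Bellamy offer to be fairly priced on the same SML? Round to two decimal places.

MRP = (11.87% − 6.10%) / (1.94 − 0.69) = 4.6160%
R_f = 6.10% − 0.69 × 4.6160% = 2.9150%
β_Bellamy = ρ·σ_i/σ_m = 0.763 × 47.93 / 13.27 = 2.7559
E(R_Bellamy) = R_f + β × MRP = 2.9150% + 2.7559 × 4.6160% = 15.64%

15.64%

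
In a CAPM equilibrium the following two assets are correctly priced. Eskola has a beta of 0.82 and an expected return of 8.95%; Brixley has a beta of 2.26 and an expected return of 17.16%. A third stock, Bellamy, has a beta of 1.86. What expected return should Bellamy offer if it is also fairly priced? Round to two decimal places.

14.88%

MRP (SML slope) = (17.16% − 8.95%) / (2.26 − 0.82) = 8.21% / 1.44 = 5.7014%
R_f (intercept) = 8.95% − 0.82 × 5.7014% = 4.2749%
E(R_Bellamy) = R_f + β × MRP = 4.2749% + 1.86 × 5.7014% = 14.88%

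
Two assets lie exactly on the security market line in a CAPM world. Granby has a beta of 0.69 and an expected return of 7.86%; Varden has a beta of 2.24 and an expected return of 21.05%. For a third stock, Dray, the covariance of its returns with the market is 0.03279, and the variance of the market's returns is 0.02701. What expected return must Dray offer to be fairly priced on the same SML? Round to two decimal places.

12.32%

MRP = (21.05% − 7.86%) / (2.24 − 0.69) = 8.5097%
R_f = 7.86% − 0.69 × 8.5097% = 1.9883%
β_Dray = Cov / Var(R_m) = 0.03279 / 0.02701 = 1.2140
E(R_Dray) = R_f + β × MRP = 1.9883% + 1.2140 × 8.5097% = 12.32%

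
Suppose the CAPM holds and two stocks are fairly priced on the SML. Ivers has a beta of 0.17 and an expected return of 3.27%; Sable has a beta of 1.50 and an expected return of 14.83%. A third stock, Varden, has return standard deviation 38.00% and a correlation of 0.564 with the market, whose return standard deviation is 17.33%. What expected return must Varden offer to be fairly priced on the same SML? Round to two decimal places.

12.54%

MRP = (14.83% − 3.27%) / (1.50 − 0.17) = 8.6917%
R_f = 3.27% − 0.17 × 8.6917% = 1.7924%
β_Varden = ρ·σ_i/σ_m = 0.564 × 38.00 / 17.33 = 1.2367
E(R_Varden) = R_f + β × MRP = 1.7924% + 1.2367 × 8.6917% = 12.54%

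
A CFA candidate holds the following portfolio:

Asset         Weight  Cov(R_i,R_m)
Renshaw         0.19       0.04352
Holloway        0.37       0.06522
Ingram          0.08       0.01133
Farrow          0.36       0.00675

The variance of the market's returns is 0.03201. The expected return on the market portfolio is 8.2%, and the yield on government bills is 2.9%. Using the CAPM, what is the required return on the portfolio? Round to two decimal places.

β_Renshaw = 0.04352 / 0.03201 = 1.3596
β_Holloway = 0.06522 / 0.03201 = 2.0375
β_Ingram = 0.01133 / 0.03201 = 0.3540
β_Farrow = 0.00675 / 0.03201 = 0.2109
β_P = Σ w_i β_i = 0.19×1.3596 + 0.37×2.0375 + 0.08×0.3540 + 0.36×0.2109 = 1.1164
MRP = 8.2% − 2.9% = 5.30%
E(R_P) = R_f + β_P × MRP = 2.9% + 1.1164 × 5.3% = 8.82%

8.82%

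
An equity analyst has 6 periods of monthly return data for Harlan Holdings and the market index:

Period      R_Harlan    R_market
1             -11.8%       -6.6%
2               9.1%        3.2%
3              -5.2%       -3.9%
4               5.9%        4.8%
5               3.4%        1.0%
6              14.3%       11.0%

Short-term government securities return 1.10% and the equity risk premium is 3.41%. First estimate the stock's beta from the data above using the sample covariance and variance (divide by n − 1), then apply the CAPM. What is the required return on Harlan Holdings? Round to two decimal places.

Mean R_i = (-11.8 + 9.1 − 5.2 + 5.9 + 3.4 + 14.3) / 6 = 2.6167%
Mean R_m = (-6.6 + 3.2 − 3.9 + 4.8 + 1.0 + 11.0) / 6 = 1.5833%
Σ(R_i − R̄_i)(R_m − R̄_m) = 291.4417  ⇒  Cov = 291.4417 / 5 = 58.2883
Σ(R_m − R̄_m)² = 199.0083  ⇒  Var(R_m) = 199.0083 / 5 = 39.8017
β = Cov / Var(R_m) = 58.2883 / 39.8017 = 1.4645
E(R) = R_f + β × MRP = 1.10% + 1.4645 × 3.41% = 6.09%

6.09%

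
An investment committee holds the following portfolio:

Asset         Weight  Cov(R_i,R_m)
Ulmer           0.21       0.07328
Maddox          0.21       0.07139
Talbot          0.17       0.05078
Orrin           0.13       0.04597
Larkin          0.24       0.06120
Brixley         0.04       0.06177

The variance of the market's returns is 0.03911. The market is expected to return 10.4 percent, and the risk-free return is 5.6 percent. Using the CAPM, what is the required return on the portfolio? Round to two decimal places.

13.23%

β_Ulmer = 0.07328 / 0.03911 = 1.8737
β_Maddox = 0.07139 / 0.03911 = 1.8254
β_Talbot = 0.05078 / 0.03911 = 1.2984
β_Orrin = 0.04597 / 0.03911 = 1.1754
β_Larkin = 0.06120 / 0.03911 = 1.5648
β_Brixley = 0.06177 / 0.03911 = 1.5794
β_P = Σ w_i β_i = 0.21×1.8737 + 0.21×1.8254 + 0.17×1.2984 + 0.13×1.1754 + 0.24×1.5648 + 0.04×1.5794 = 1.5891
MRP = 10.4% − 5.6% = 4.80%
E(R_P) = R_f + β_P × MRP = 5.6% + 1.5891 × 4.8% = 13.23%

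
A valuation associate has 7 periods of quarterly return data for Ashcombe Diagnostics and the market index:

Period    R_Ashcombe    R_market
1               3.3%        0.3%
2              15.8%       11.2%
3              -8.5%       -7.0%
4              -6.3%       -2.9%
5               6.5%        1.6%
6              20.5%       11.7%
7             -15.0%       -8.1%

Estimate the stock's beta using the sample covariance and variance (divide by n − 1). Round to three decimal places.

1.604

Mean R_i = (3.3 + 15.8 − 8.5 − 6.3 + 6.5 + 20.5 − 15.0) / 7 = 2.3286%
Mean R_m = (0.3 + 11.2 − 7.0 − 2.9 + 1.6 + 11.7 − 8.1) / 7 = 0.9714%
Σ(R_i − R̄_i)(R_m − R̄_m) = 611.6357  ⇒  Cov = 611.6357 / 6 = 101.9393
Σ(R_m − R̄_m)² = 381.3943  ⇒  Var(R_m) = 381.3943 / 6 = 63.5657
β = Cov / Var(R_m) = 101.9393 / 63.5657 = 1.6037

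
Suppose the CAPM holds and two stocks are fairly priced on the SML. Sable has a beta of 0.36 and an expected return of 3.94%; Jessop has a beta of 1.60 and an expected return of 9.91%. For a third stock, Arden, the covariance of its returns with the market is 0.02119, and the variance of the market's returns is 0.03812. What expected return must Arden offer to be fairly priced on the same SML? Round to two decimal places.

4.88%

MRP = (9.91% − 3.94%) / (1.60 − 0.36) = 4.8145%
R_f = 3.94% − 0.36 × 4.8145% = 2.2068%
β_Arden = Cov / Var(R_m) = 0.02119 / 0.03812 = 0.5559
E(R_Arden) = R_f + β × MRP = 2.2068% + 0.5559 × 4.8145% = 4.88%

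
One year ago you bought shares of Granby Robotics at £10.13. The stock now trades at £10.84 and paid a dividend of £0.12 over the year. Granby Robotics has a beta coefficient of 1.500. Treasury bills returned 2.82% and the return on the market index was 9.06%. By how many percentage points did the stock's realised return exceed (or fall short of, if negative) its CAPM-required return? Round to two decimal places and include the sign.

Realised HPR = (P1 + D1 − P0) / P0 = (10.84 + 0.12 − 10.13) / 10.13 = 0.83 / 10.13 = 8.1935%
MRP = 9.06% − 2.82% = 6.24%
CAPM required = R_f + β·MRP = 2.82% + 1.500 × 6.24% = 12.18000%
α = realised − required = 8.1935% − 12.18000% = -3.99%

-3.99%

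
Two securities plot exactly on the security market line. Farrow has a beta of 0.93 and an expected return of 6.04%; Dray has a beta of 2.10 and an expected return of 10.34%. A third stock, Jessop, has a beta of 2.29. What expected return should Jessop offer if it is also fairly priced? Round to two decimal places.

MRP (SML slope) = (10.34% − 6.04%) / (2.10 − 0.93) = 4.30% / 1.17 = 3.6752%
R_f (intercept) = 6.04% − 0.93 × 3.6752% = 2.6221%
E(R_Jessop) = R_f + β × MRP = 2.6221% + 2.29 × 3.6752% = 11.04%

11.04%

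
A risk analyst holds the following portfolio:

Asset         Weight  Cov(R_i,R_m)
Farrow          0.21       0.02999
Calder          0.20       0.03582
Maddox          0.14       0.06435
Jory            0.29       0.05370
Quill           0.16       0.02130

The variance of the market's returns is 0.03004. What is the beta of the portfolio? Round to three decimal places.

β_Farrow = 0.02999 / 0.03004 = 0.9983
β_Calder = 0.03582 / 0.03004 = 1.1924
β_Maddox = 0.06435 / 0.03004 = 2.1421
β_Jory = 0.05370 / 0.03004 = 1.7876
β_Quill = 0.02130 / 0.03004 = 0.7091
β_P = Σ w_i β_i = 0.21×0.9983 + 0.20×1.1924 + 0.14×2.1421 + 0.29×1.7876 + 0.16×0.7091 = 1.3799

1.380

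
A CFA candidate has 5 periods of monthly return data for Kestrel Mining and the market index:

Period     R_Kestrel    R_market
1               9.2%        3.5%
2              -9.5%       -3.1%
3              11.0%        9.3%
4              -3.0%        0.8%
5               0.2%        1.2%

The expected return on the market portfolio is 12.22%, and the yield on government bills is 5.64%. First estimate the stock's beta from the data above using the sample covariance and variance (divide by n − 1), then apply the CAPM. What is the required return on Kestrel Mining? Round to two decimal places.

Mean R_i = (9.2 − 9.5 + 11.0 − 3.0 + 0.2) / 5 = 1.5800%
Mean R_m = (3.5 − 3.1 + 9.3 + 0.8 + 1.2) / 5 = 2.3400%
Σ(R_i − R̄_i)(R_m − R̄_m) = 143.3040  ⇒  Cov = 143.3040 / 4 = 35.8260
Σ(R_m − R̄_m)² = 83.0520  ⇒  Var(R_m) = 83.0520 / 4 = 20.7630
β = Cov / Var(R_m) = 35.8260 / 20.7630 = 1.7255
MRP = 12.22% − 5.64% = 6.58%
E(R) = R_f + β × MRP = 5.64% + 1.7255 × 6.58% = 16.99%

16.99%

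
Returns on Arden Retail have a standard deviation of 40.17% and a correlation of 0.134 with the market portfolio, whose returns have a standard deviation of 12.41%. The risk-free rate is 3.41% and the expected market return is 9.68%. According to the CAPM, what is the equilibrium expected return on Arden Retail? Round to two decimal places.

β = ρ × σ_i / σ_m = 0.134 × 40.17% / 12.41% = 0.4337
MRP = 9.68% − 3.41% = 6.27%
E(R) = 3.41% + 0.4337 × 6.27% = 6.13%

6.13%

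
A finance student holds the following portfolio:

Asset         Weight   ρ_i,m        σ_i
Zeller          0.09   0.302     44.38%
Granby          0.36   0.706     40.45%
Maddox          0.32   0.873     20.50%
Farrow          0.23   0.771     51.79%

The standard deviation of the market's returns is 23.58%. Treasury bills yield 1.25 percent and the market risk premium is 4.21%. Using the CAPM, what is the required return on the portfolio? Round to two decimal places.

5.96%

β_Zeller = 0.302 × 44.38% / 23.58% = 0.5684
β_Granby = 0.706 × 40.45% / 23.58% = 1.2111
β_Maddox = 0.873 × 20.50% / 23.58% = 0.7590
β_Farrow = 0.771 × 51.79% / 23.58% = 1.6934
β_P = Σ w_i β_i = 0.09×0.5684 + 0.36×1.2111 + 0.32×0.7590 + 0.23×1.6934 = 1.1195
E(R_P) = R_f + β_P × MRP = 1.25% + 1.1195 × 4.21% = 5.96%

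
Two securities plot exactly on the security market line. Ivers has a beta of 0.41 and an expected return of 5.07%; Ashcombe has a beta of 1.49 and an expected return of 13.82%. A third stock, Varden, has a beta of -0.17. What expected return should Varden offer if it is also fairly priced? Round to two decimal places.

0.37%

MRP (SML slope) = (13.82% − 5.07%) / (1.49 − 0.41) = 8.75% / 1.08 = 8.1019%
R_f (intercept) = 5.07% − 0.41 × 8.1019% = 1.7482%
E(R_Varden) = R_f + β × MRP = 1.7482% + -0.17 × 8.1019% = 0.37%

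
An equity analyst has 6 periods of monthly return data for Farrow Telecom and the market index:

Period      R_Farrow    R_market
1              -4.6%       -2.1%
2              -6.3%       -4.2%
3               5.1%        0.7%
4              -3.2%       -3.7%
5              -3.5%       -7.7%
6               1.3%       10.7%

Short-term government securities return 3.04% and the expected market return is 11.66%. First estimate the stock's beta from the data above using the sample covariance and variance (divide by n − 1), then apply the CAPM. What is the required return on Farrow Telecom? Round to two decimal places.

Mean R_i = (-4.6 − 6.3 + 5.1 − 3.2 − 3.5 + 1.3) / 6 = -1.8667%
Mean R_m = (-2.1 − 4.2 + 0.7 − 3.7 − 7.7 + 10.7) / 6 = -1.0500%
Σ(R_i − R̄_i)(R_m − R̄_m) = 80.6300  ⇒  Cov = 80.6300 / 5 = 16.1260
Σ(R_m − R̄_m)² = 203.3950  ⇒  Var(R_m) = 203.3950 / 5 = 40.6790
β = Cov / Var(R_m) = 16.1260 / 40.6790 = 0.3964
MRP = 11.66% − 3.04% = 8.62%
E(R) = R_f + β × MRP = 3.04% + 0.3964 × 8.62% = 6.46%

6.46%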